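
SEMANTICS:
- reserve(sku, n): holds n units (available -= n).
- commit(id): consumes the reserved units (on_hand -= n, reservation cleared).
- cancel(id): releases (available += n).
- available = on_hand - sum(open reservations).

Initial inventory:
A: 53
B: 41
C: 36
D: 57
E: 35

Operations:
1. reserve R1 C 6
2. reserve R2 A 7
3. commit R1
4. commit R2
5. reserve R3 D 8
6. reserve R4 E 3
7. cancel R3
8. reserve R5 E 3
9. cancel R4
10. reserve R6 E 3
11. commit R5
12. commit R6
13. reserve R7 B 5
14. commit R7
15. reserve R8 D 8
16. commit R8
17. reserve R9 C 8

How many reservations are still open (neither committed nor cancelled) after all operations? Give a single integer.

Step 1: reserve R1 C 6 -> on_hand[A=53 B=41 C=36 D=57 E=35] avail[A=53 B=41 C=30 D=57 E=35] open={R1}
Step 2: reserve R2 A 7 -> on_hand[A=53 B=41 C=36 D=57 E=35] avail[A=46 B=41 C=30 D=57 E=35] open={R1,R2}
Step 3: commit R1 -> on_hand[A=53 B=41 C=30 D=57 E=35] avail[A=46 B=41 C=30 D=57 E=35] open={R2}
Step 4: commit R2 -> on_hand[A=46 B=41 C=30 D=57 E=35] avail[A=46 B=41 C=30 D=57 E=35] open={}
Step 5: reserve R3 D 8 -> on_hand[A=46 B=41 C=30 D=57 E=35] avail[A=46 B=41 C=30 D=49 E=35] open={R3}
Step 6: reserve R4 E 3 -> on_hand[A=46 B=41 C=30 D=57 E=35] avail[A=46 B=41 C=30 D=49 E=32] open={R3,R4}
Step 7: cancel R3 -> on_hand[A=46 B=41 C=30 D=57 E=35] avail[A=46 B=41 C=30 D=57 E=32] open={R4}
Step 8: reserve R5 E 3 -> on_hand[A=46 B=41 C=30 D=57 E=35] avail[A=46 B=41 C=30 D=57 E=29] open={R4,R5}
Step 9: cancel R4 -> on_hand[A=46 B=41 C=30 D=57 E=35] avail[A=46 B=41 C=30 D=57 E=32] open={R5}
Step 10: reserve R6 E 3 -> on_hand[A=46 B=41 C=30 D=57 E=35] avail[A=46 B=41 C=30 D=57 E=29] open={R5,R6}
Step 11: commit R5 -> on_hand[A=46 B=41 C=30 D=57 E=32] avail[A=46 B=41 C=30 D=57 E=29] open={R6}
Step 12: commit R6 -> on_hand[A=46 B=41 C=30 D=57 E=29] avail[A=46 B=41 C=30 D=57 E=29] open={}
Step 13: reserve R7 B 5 -> on_hand[A=46 B=41 C=30 D=57 E=29] avail[A=46 B=36 C=30 D=57 E=29] open={R7}
Step 14: commit R7 -> on_hand[A=46 B=36 C=30 D=57 E=29] avail[A=46 B=36 C=30 D=57 E=29] open={}
Step 15: reserve R8 D 8 -> on_hand[A=46 B=36 C=30 D=57 E=29] avail[A=46 B=36 C=30 D=49 E=29] open={R8}
Step 16: commit R8 -> on_hand[A=46 B=36 C=30 D=49 E=29] avail[A=46 B=36 C=30 D=49 E=29] open={}
Step 17: reserve R9 C 8 -> on_hand[A=46 B=36 C=30 D=49 E=29] avail[A=46 B=36 C=22 D=49 E=29] open={R9}
Open reservations: ['R9'] -> 1

Answer: 1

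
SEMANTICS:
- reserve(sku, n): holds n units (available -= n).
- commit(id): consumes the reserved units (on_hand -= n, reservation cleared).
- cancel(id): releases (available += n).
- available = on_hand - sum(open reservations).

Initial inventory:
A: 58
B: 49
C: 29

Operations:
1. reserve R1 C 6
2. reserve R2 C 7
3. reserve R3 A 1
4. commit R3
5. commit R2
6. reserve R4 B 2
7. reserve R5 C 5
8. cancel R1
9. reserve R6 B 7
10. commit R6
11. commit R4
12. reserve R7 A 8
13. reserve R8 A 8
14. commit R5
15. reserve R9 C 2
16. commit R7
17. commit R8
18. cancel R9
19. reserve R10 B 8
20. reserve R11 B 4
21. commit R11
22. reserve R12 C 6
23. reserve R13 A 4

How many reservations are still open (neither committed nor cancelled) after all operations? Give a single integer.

Answer: 3

Derivation:
Step 1: reserve R1 C 6 -> on_hand[A=58 B=49 C=29] avail[A=58 B=49 C=23] open={R1}
Step 2: reserve R2 C 7 -> on_hand[A=58 B=49 C=29] avail[A=58 B=49 C=16] open={R1,R2}
Step 3: reserve R3 A 1 -> on_hand[A=58 B=49 C=29] avail[A=57 B=49 C=16] open={R1,R2,R3}
Step 4: commit R3 -> on_hand[A=57 B=49 C=29] avail[A=57 B=49 C=16] open={R1,R2}
Step 5: commit R2 -> on_hand[A=57 B=49 C=22] avail[A=57 B=49 C=16] open={R1}
Step 6: reserve R4 B 2 -> on_hand[A=57 B=49 C=22] avail[A=57 B=47 C=16] open={R1,R4}
Step 7: reserve R5 C 5 -> on_hand[A=57 B=49 C=22] avail[A=57 B=47 C=11] open={R1,R4,R5}
Step 8: cancel R1 -> on_hand[A=57 B=49 C=22] avail[A=57 B=47 C=17] open={R4,R5}
Step 9: reserve R6 B 7 -> on_hand[A=57 B=49 C=22] avail[A=57 B=40 C=17] open={R4,R5,R6}
Step 10: commit R6 -> on_hand[A=57 B=42 C=22] avail[A=57 B=40 C=17] open={R4,R5}
Step 11: commit R4 -> on_hand[A=57 B=40 C=22] avail[A=57 B=40 C=17] open={R5}
Step 12: reserve R7 A 8 -> on_hand[A=57 B=40 C=22] avail[A=49 B=40 C=17] open={R5,R7}
Step 13: reserve R8 A 8 -> on_hand[A=57 B=40 C=22] avail[A=41 B=40 C=17] open={R5,R7,R8}
Step 14: commit R5 -> on_hand[A=57 B=40 C=17] avail[A=41 B=40 C=17] open={R7,R8}
Step 15: reserve R9 C 2 -> on_hand[A=57 B=40 C=17] avail[A=41 B=40 C=15] open={R7,R8,R9}
Step 16: commit R7 -> on_hand[A=49 B=40 C=17] avail[A=41 B=40 C=15] open={R8,R9}
Step 17: commit R8 -> on_hand[A=41 B=40 C=17] avail[A=41 B=40 C=15] open={R9}
Step 18: cancel R9 -> on_hand[A=41 B=40 C=17] avail[A=41 B=40 C=17] open={}
Step 19: reserve R10 B 8 -> on_hand[A=41 B=40 C=17] avail[A=41 B=32 C=17] open={R10}
Step 20: reserve R11 B 4 -> on_hand[A=41 B=40 C=17] avail[A=41 B=28 C=17] open={R10,R11}
Step 21: commit R11 -> on_hand[A=41 B=36 C=17] avail[A=41 B=28 C=17] open={R10}
Step 22: reserve R12 C 6 -> on_hand[A=41 B=36 C=17] avail[A=41 B=28 C=11] open={R10,R12}
Step 23: reserve R13 A 4 -> on_hand[A=41 B=36 C=17] avail[A=37 B=28 C=11] open={R10,R12,R13}
Open reservations: ['R10', 'R12', 'R13'] -> 3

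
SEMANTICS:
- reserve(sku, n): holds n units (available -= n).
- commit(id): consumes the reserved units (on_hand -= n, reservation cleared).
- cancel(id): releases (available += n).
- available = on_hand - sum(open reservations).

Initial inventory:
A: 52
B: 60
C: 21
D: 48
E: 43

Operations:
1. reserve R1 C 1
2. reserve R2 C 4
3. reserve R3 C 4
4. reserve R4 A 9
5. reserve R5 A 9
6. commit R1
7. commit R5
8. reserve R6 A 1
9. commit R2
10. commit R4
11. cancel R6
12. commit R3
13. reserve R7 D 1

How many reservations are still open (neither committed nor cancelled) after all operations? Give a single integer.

Step 1: reserve R1 C 1 -> on_hand[A=52 B=60 C=21 D=48 E=43] avail[A=52 B=60 C=20 D=48 E=43] open={R1}
Step 2: reserve R2 C 4 -> on_hand[A=52 B=60 C=21 D=48 E=43] avail[A=52 B=60 C=16 D=48 E=43] open={R1,R2}
Step 3: reserve R3 C 4 -> on_hand[A=52 B=60 C=21 D=48 E=43] avail[A=52 B=60 C=12 D=48 E=43] open={R1,R2,R3}
Step 4: reserve R4 A 9 -> on_hand[A=52 B=60 C=21 D=48 E=43] avail[A=43 B=60 C=12 D=48 E=43] open={R1,R2,R3,R4}
Step 5: reserve R5 A 9 -> on_hand[A=52 B=60 C=21 D=48 E=43] avail[A=34 B=60 C=12 D=48 E=43] open={R1,R2,R3,R4,R5}
Step 6: commit R1 -> on_hand[A=52 B=60 C=20 D=48 E=43] avail[A=34 B=60 C=12 D=48 E=43] open={R2,R3,R4,R5}
Step 7: commit R5 -> on_hand[A=43 B=60 C=20 D=48 E=43] avail[A=34 B=60 C=12 D=48 E=43] open={R2,R3,R4}
Step 8: reserve R6 A 1 -> on_hand[A=43 B=60 C=20 D=48 E=43] avail[A=33 B=60 C=12 D=48 E=43] open={R2,R3,R4,R6}
Step 9: commit R2 -> on_hand[A=43 B=60 C=16 D=48 E=43] avail[A=33 B=60 C=12 D=48 E=43] open={R3,R4,R6}
Step 10: commit R4 -> on_hand[A=34 B=60 C=16 D=48 E=43] avail[A=33 B=60 C=12 D=48 E=43] open={R3,R6}
Step 11: cancel R6 -> on_hand[A=34 B=60 C=16 D=48 E=43] avail[A=34 B=60 C=12 D=48 E=43] open={R3}
Step 12: commit R3 -> on_hand[A=34 B=60 C=12 D=48 E=43] avail[A=34 B=60 C=12 D=48 E=43] open={}
Step 13: reserve R7 D 1 -> on_hand[A=34 B=60 C=12 D=48 E=43] avail[A=34 B=60 C=12 D=47 E=43] open={R7}
Open reservations: ['R7'] -> 1

Answer: 1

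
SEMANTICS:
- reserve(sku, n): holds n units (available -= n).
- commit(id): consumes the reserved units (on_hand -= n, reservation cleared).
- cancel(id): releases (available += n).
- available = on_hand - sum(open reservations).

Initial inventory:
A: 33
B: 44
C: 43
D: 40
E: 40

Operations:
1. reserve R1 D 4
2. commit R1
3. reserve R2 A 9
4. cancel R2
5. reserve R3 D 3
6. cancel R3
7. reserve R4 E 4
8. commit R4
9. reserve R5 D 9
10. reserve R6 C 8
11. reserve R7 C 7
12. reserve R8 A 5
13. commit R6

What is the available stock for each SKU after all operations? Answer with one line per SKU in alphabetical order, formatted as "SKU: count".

Step 1: reserve R1 D 4 -> on_hand[A=33 B=44 C=43 D=40 E=40] avail[A=33 B=44 C=43 D=36 E=40] open={R1}
Step 2: commit R1 -> on_hand[A=33 B=44 C=43 D=36 E=40] avail[A=33 B=44 C=43 D=36 E=40] open={}
Step 3: reserve R2 A 9 -> on_hand[A=33 B=44 C=43 D=36 E=40] avail[A=24 B=44 C=43 D=36 E=40] open={R2}
Step 4: cancel R2 -> on_hand[A=33 B=44 C=43 D=36 E=40] avail[A=33 B=44 C=43 D=36 E=40] open={}
Step 5: reserve R3 D 3 -> on_hand[A=33 B=44 C=43 D=36 E=40] avail[A=33 B=44 C=43 D=33 E=40] open={R3}
Step 6: cancel R3 -> on_hand[A=33 B=44 C=43 D=36 E=40] avail[A=33 B=44 C=43 D=36 E=40] open={}
Step 7: reserve R4 E 4 -> on_hand[A=33 B=44 C=43 D=36 E=40] avail[A=33 B=44 C=43 D=36 E=36] open={R4}
Step 8: commit R4 -> on_hand[A=33 B=44 C=43 D=36 E=36] avail[A=33 B=44 C=43 D=36 E=36] open={}
Step 9: reserve R5 D 9 -> on_hand[A=33 B=44 C=43 D=36 E=36] avail[A=33 B=44 C=43 D=27 E=36] open={R5}
Step 10: reserve R6 C 8 -> on_hand[A=33 B=44 C=43 D=36 E=36] avail[A=33 B=44 C=35 D=27 E=36] open={R5,R6}
Step 11: reserve R7 C 7 -> on_hand[A=33 B=44 C=43 D=36 E=36] avail[A=33 B=44 C=28 D=27 E=36] open={R5,R6,R7}
Step 12: reserve R8 A 5 -> on_hand[A=33 B=44 C=43 D=36 E=36] avail[A=28 B=44 C=28 D=27 E=36] open={R5,R6,R7,R8}
Step 13: commit R6 -> on_hand[A=33 B=44 C=35 D=36 E=36] avail[A=28 B=44 C=28 D=27 E=36] open={R5,R7,R8}

Answer: A: 28
B: 44
C: 28
D: 27
E: 36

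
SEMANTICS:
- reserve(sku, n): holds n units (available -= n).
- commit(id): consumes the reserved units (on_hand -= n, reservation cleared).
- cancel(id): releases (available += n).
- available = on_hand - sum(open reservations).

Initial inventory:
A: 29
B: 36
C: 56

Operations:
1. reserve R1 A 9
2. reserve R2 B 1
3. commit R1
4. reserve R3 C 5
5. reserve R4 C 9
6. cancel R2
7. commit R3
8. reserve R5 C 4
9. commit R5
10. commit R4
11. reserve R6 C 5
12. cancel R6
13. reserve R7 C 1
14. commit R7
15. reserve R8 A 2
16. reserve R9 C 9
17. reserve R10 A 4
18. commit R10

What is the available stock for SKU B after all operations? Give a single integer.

Step 1: reserve R1 A 9 -> on_hand[A=29 B=36 C=56] avail[A=20 B=36 C=56] open={R1}
Step 2: reserve R2 B 1 -> on_hand[A=29 B=36 C=56] avail[A=20 B=35 C=56] open={R1,R2}
Step 3: commit R1 -> on_hand[A=20 B=36 C=56] avail[A=20 B=35 C=56] open={R2}
Step 4: reserve R3 C 5 -> on_hand[A=20 B=36 C=56] avail[A=20 B=35 C=51] open={R2,R3}
Step 5: reserve R4 C 9 -> on_hand[A=20 B=36 C=56] avail[A=20 B=35 C=42] open={R2,R3,R4}
Step 6: cancel R2 -> on_hand[A=20 B=36 C=56] avail[A=20 B=36 C=42] open={R3,R4}
Step 7: commit R3 -> on_hand[A=20 B=36 C=51] avail[A=20 B=36 C=42] open={R4}
Step 8: reserve R5 C 4 -> on_hand[A=20 B=36 C=51] avail[A=20 B=36 C=38] open={R4,R5}
Step 9: commit R5 -> on_hand[A=20 B=36 C=47] avail[A=20 B=36 C=38] open={R4}
Step 10: commit R4 -> on_hand[A=20 B=36 C=38] avail[A=20 B=36 C=38] open={}
Step 11: reserve R6 C 5 -> on_hand[A=20 B=36 C=38] avail[A=20 B=36 C=33] open={R6}
Step 12: cancel R6 -> on_hand[A=20 B=36 C=38] avail[A=20 B=36 C=38] open={}
Step 13: reserve R7 C 1 -> on_hand[A=20 B=36 C=38] avail[A=20 B=36 C=37] open={R7}
Step 14: commit R7 -> on_hand[A=20 B=36 C=37] avail[A=20 B=36 C=37] open={}
Step 15: reserve R8 A 2 -> on_hand[A=20 B=36 C=37] avail[A=18 B=36 C=37] open={R8}
Step 16: reserve R9 C 9 -> on_hand[A=20 B=36 C=37] avail[A=18 B=36 C=28] open={R8,R9}
Step 17: reserve R10 A 4 -> on_hand[A=20 B=36 C=37] avail[A=14 B=36 C=28] open={R10,R8,R9}
Step 18: commit R10 -> on_hand[A=16 B=36 C=37] avail[A=14 B=36 C=28] open={R8,R9}
Final available[B] = 36

Answer: 36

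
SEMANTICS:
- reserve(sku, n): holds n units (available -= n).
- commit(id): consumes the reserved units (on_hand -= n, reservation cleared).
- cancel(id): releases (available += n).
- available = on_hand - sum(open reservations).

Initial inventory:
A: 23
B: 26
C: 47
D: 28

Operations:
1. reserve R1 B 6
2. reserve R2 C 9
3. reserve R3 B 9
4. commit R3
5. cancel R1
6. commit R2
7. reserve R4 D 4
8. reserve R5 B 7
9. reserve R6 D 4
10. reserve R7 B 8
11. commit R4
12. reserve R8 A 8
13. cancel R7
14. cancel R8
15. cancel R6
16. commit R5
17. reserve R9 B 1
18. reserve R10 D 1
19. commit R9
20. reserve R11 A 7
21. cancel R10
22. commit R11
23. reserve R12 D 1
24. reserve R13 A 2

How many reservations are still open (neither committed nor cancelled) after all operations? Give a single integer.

Step 1: reserve R1 B 6 -> on_hand[A=23 B=26 C=47 D=28] avail[A=23 B=20 C=47 D=28] open={R1}
Step 2: reserve R2 C 9 -> on_hand[A=23 B=26 C=47 D=28] avail[A=23 B=20 C=38 D=28] open={R1,R2}
Step 3: reserve R3 B 9 -> on_hand[A=23 B=26 C=47 D=28] avail[A=23 B=11 C=38 D=28] open={R1,R2,R3}
Step 4: commit R3 -> on_hand[A=23 B=17 C=47 D=28] avail[A=23 B=11 C=38 D=28] open={R1,R2}
Step 5: cancel R1 -> on_hand[A=23 B=17 C=47 D=28] avail[A=23 B=17 C=38 D=28] open={R2}
Step 6: commit R2 -> on_hand[A=23 B=17 C=38 D=28] avail[A=23 B=17 C=38 D=28] open={}
Step 7: reserve R4 D 4 -> on_hand[A=23 B=17 C=38 D=28] avail[A=23 B=17 C=38 D=24] open={R4}
Step 8: reserve R5 B 7 -> on_hand[A=23 B=17 C=38 D=28] avail[A=23 B=10 C=38 D=24] open={R4,R5}
Step 9: reserve R6 D 4 -> on_hand[A=23 B=17 C=38 D=28] avail[A=23 B=10 C=38 D=20] open={R4,R5,R6}
Step 10: reserve R7 B 8 -> on_hand[A=23 B=17 C=38 D=28] avail[A=23 B=2 C=38 D=20] open={R4,R5,R6,R7}
Step 11: commit R4 -> on_hand[A=23 B=17 C=38 D=24] avail[A=23 B=2 C=38 D=20] open={R5,R6,R7}
Step 12: reserve R8 A 8 -> on_hand[A=23 B=17 C=38 D=24] avail[A=15 B=2 C=38 D=20] open={R5,R6,R7,R8}
Step 13: cancel R7 -> on_hand[A=23 B=17 C=38 D=24] avail[A=15 B=10 C=38 D=20] open={R5,R6,R8}
Step 14: cancel R8 -> on_hand[A=23 B=17 C=38 D=24] avail[A=23 B=10 C=38 D=20] open={R5,R6}
Step 15: cancel R6 -> on_hand[A=23 B=17 C=38 D=24] avail[A=23 B=10 C=38 D=24] open={R5}
Step 16: commit R5 -> on_hand[A=23 B=10 C=38 D=24] avail[A=23 B=10 C=38 D=24] open={}
Step 17: reserve R9 B 1 -> on_hand[A=23 B=10 C=38 D=24] avail[A=23 B=9 C=38 D=24] open={R9}
Step 18: reserve R10 D 1 -> on_hand[A=23 B=10 C=38 D=24] avail[A=23 B=9 C=38 D=23] open={R10,R9}
Step 19: commit R9 -> on_hand[A=23 B=9 C=38 D=24] avail[A=23 B=9 C=38 D=23] open={R10}
Step 20: reserve R11 A 7 -> on_hand[A=23 B=9 C=38 D=24] avail[A=16 B=9 C=38 D=23] open={R10,R11}
Step 21: cancel R10 -> on_hand[A=23 B=9 C=38 D=24] avail[A=16 B=9 C=38 D=24] open={R11}
Step 22: commit R11 -> on_hand[A=16 B=9 C=38 D=24] avail[A=16 B=9 C=38 D=24] open={}
Step 23: reserve R12 D 1 -> on_hand[A=16 B=9 C=38 D=24] avail[A=16 B=9 C=38 D=23] open={R12}
Step 24: reserve R13 A 2 -> on_hand[A=16 B=9 C=38 D=24] avail[A=14 B=9 C=38 D=23] open={R12,R13}
Open reservations: ['R12', 'R13'] -> 2

Answer: 2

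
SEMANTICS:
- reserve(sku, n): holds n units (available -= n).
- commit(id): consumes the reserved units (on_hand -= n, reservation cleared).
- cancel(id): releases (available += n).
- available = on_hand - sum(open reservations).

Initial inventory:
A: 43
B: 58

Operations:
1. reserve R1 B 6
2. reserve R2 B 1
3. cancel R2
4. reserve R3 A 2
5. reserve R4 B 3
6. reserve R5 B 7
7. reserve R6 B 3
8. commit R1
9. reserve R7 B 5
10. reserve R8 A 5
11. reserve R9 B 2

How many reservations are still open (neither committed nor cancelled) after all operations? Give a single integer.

Answer: 7

Derivation:
Step 1: reserve R1 B 6 -> on_hand[A=43 B=58] avail[A=43 B=52] open={R1}
Step 2: reserve R2 B 1 -> on_hand[A=43 B=58] avail[A=43 B=51] open={R1,R2}
Step 3: cancel R2 -> on_hand[A=43 B=58] avail[A=43 B=52] open={R1}
Step 4: reserve R3 A 2 -> on_hand[A=43 B=58] avail[A=41 B=52] open={R1,R3}
Step 5: reserve R4 B 3 -> on_hand[A=43 B=58] avail[A=41 B=49] open={R1,R3,R4}
Step 6: reserve R5 B 7 -> on_hand[A=43 B=58] avail[A=41 B=42] open={R1,R3,R4,R5}
Step 7: reserve R6 B 3 -> on_hand[A=43 B=58] avail[A=41 B=39] open={R1,R3,R4,R5,R6}
Step 8: commit R1 -> on_hand[A=43 B=52] avail[A=41 B=39] open={R3,R4,R5,R6}
Step 9: reserve R7 B 5 -> on_hand[A=43 B=52] avail[A=41 B=34] open={R3,R4,R5,R6,R7}
Step 10: reserve R8 A 5 -> on_hand[A=43 B=52] avail[A=36 B=34] open={R3,R4,R5,R6,R7,R8}
Step 11: reserve R9 B 2 -> on_hand[A=43 B=52] avail[A=36 B=32] open={R3,R4,R5,R6,R7,R8,R9}
Open reservations: ['R3', 'R4', 'R5', 'R6', 'R7', 'R8', 'R9'] -> 7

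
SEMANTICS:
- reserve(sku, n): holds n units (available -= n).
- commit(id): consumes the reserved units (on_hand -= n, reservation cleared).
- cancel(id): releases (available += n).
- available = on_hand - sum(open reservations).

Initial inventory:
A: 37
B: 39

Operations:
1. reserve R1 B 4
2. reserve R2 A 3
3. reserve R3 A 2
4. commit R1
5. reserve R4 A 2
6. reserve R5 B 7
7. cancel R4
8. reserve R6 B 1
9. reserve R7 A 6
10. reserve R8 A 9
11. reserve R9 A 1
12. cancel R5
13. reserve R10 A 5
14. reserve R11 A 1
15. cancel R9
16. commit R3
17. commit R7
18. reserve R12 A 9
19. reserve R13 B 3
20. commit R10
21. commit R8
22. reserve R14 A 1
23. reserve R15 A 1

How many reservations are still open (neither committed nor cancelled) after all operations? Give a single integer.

Answer: 7

Derivation:
Step 1: reserve R1 B 4 -> on_hand[A=37 B=39] avail[A=37 B=35] open={R1}
Step 2: reserve R2 A 3 -> on_hand[A=37 B=39] avail[A=34 B=35] open={R1,R2}
Step 3: reserve R3 A 2 -> on_hand[A=37 B=39] avail[A=32 B=35] open={R1,R2,R3}
Step 4: commit R1 -> on_hand[A=37 B=35] avail[A=32 B=35] open={R2,R3}
Step 5: reserve R4 A 2 -> on_hand[A=37 B=35] avail[A=30 B=35] open={R2,R3,R4}
Step 6: reserve R5 B 7 -> on_hand[A=37 B=35] avail[A=30 B=28] open={R2,R3,R4,R5}
Step 7: cancel R4 -> on_hand[A=37 B=35] avail[A=32 B=28] open={R2,R3,R5}
Step 8: reserve R6 B 1 -> on_hand[A=37 B=35] avail[A=32 B=27] open={R2,R3,R5,R6}
Step 9: reserve R7 A 6 -> on_hand[A=37 B=35] avail[A=26 B=27] open={R2,R3,R5,R6,R7}
Step 10: reserve R8 A 9 -> on_hand[A=37 B=35] avail[A=17 B=27] open={R2,R3,R5,R6,R7,R8}
Step 11: reserve R9 A 1 -> on_hand[A=37 B=35] avail[A=16 B=27] open={R2,R3,R5,R6,R7,R8,R9}
Step 12: cancel R5 -> on_hand[A=37 B=35] avail[A=16 B=34] open={R2,R3,R6,R7,R8,R9}
Step 13: reserve R10 A 5 -> on_hand[A=37 B=35] avail[A=11 B=34] open={R10,R2,R3,R6,R7,R8,R9}
Step 14: reserve R11 A 1 -> on_hand[A=37 B=35] avail[A=10 B=34] open={R10,R11,R2,R3,R6,R7,R8,R9}
Step 15: cancel R9 -> on_hand[A=37 B=35] avail[A=11 B=34] open={R10,R11,R2,R3,R6,R7,R8}
Step 16: commit R3 -> on_hand[A=35 B=35] avail[A=11 B=34] open={R10,R11,R2,R6,R7,R8}
Step 17: commit R7 -> on_hand[A=29 B=35] avail[A=11 B=34] open={R10,R11,R2,R6,R8}
Step 18: reserve R12 A 9 -> on_hand[A=29 B=35] avail[A=2 B=34] open={R10,R11,R12,R2,R6,R8}
Step 19: reserve R13 B 3 -> on_hand[A=29 B=35] avail[A=2 B=31] open={R10,R11,R12,R13,R2,R6,R8}
Step 20: commit R10 -> on_hand[A=24 B=35] avail[A=2 B=31] open={R11,R12,R13,R2,R6,R8}
Step 21: commit R8 -> on_hand[A=15 B=35] avail[A=2 B=31] open={R11,R12,R13,R2,R6}
Step 22: reserve R14 A 1 -> on_hand[A=15 B=35] avail[A=1 B=31] open={R11,R12,R13,R14,R2,R6}
Step 23: reserve R15 A 1 -> on_hand[A=15 B=35] avail[A=0 B=31] open={R11,R12,R13,R14,R15,R2,R6}
Open reservations: ['R11', 'R12', 'R13', 'R14', 'R15', 'R2', 'R6'] -> 7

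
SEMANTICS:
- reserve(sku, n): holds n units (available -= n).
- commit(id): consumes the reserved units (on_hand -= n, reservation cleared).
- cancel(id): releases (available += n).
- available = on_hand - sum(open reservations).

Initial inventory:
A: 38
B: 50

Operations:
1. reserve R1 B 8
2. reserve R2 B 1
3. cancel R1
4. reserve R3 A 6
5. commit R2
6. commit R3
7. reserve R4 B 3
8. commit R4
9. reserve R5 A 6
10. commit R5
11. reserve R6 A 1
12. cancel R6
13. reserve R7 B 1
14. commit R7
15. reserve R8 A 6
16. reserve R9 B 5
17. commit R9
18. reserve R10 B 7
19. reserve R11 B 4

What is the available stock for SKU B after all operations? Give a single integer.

Step 1: reserve R1 B 8 -> on_hand[A=38 B=50] avail[A=38 B=42] open={R1}
Step 2: reserve R2 B 1 -> on_hand[A=38 B=50] avail[A=38 B=41] open={R1,R2}
Step 3: cancel R1 -> on_hand[A=38 B=50] avail[A=38 B=49] open={R2}
Step 4: reserve R3 A 6 -> on_hand[A=38 B=50] avail[A=32 B=49] open={R2,R3}
Step 5: commit R2 -> on_hand[A=38 B=49] avail[A=32 B=49] open={R3}
Step 6: commit R3 -> on_hand[A=32 B=49] avail[A=32 B=49] open={}
Step 7: reserve R4 B 3 -> on_hand[A=32 B=49] avail[A=32 B=46] open={R4}
Step 8: commit R4 -> on_hand[A=32 B=46] avail[A=32 B=46] open={}
Step 9: reserve R5 A 6 -> on_hand[A=32 B=46] avail[A=26 B=46] open={R5}
Step 10: commit R5 -> on_hand[A=26 B=46] avail[A=26 B=46] open={}
Step 11: reserve R6 A 1 -> on_hand[A=26 B=46] avail[A=25 B=46] open={R6}
Step 12: cancel R6 -> on_hand[A=26 B=46] avail[A=26 B=46] open={}
Step 13: reserve R7 B 1 -> on_hand[A=26 B=46] avail[A=26 B=45] open={R7}
Step 14: commit R7 -> on_hand[A=26 B=45] avail[A=26 B=45] open={}
Step 15: reserve R8 A 6 -> on_hand[A=26 B=45] avail[A=20 B=45] open={R8}
Step 16: reserve R9 B 5 -> on_hand[A=26 B=45] avail[A=20 B=40] open={R8,R9}
Step 17: commit R9 -> on_hand[A=26 B=40] avail[A=20 B=40] open={R8}
Step 18: reserve R10 B 7 -> on_hand[A=26 B=40] avail[A=20 B=33] open={R10,R8}
Step 19: reserve R11 B 4 -> on_hand[A=26 B=40] avail[A=20 B=29] open={R10,R11,R8}
Final available[B] = 29

Answer: 29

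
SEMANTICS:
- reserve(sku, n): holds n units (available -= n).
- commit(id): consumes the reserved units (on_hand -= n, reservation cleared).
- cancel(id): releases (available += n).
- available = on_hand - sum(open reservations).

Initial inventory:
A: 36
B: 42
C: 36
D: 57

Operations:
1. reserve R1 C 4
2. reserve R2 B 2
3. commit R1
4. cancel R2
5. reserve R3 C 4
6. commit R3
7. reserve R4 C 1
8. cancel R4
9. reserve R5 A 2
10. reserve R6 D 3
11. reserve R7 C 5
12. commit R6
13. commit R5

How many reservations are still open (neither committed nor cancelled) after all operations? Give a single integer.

Step 1: reserve R1 C 4 -> on_hand[A=36 B=42 C=36 D=57] avail[A=36 B=42 C=32 D=57] open={R1}
Step 2: reserve R2 B 2 -> on_hand[A=36 B=42 C=36 D=57] avail[A=36 B=40 C=32 D=57] open={R1,R2}
Step 3: commit R1 -> on_hand[A=36 B=42 C=32 D=57] avail[A=36 B=40 C=32 D=57] open={R2}
Step 4: cancel R2 -> on_hand[A=36 B=42 C=32 D=57] avail[A=36 B=42 C=32 D=57] open={}
Step 5: reserve R3 C 4 -> on_hand[A=36 B=42 C=32 D=57] avail[A=36 B=42 C=28 D=57] open={R3}
Step 6: commit R3 -> on_hand[A=36 B=42 C=28 D=57] avail[A=36 B=42 C=28 D=57] open={}
Step 7: reserve R4 C 1 -> on_hand[A=36 B=42 C=28 D=57] avail[A=36 B=42 C=27 D=57] open={R4}
Step 8: cancel R4 -> on_hand[A=36 B=42 C=28 D=57] avail[A=36 B=42 C=28 D=57] open={}
Step 9: reserve R5 A 2 -> on_hand[A=36 B=42 C=28 D=57] avail[A=34 B=42 C=28 D=57] open={R5}
Step 10: reserve R6 D 3 -> on_hand[A=36 B=42 C=28 D=57] avail[A=34 B=42 C=28 D=54] open={R5,R6}
Step 11: reserve R7 C 5 -> on_hand[A=36 B=42 C=28 D=57] avail[A=34 B=42 C=23 D=54] open={R5,R6,R7}
Step 12: commit R6 -> on_hand[A=36 B=42 C=28 D=54] avail[A=34 B=42 C=23 D=54] open={R5,R7}
Step 13: commit R5 -> on_hand[A=34 B=42 C=28 D=54] avail[A=34 B=42 C=23 D=54] open={R7}
Open reservations: ['R7'] -> 1

Answer: 1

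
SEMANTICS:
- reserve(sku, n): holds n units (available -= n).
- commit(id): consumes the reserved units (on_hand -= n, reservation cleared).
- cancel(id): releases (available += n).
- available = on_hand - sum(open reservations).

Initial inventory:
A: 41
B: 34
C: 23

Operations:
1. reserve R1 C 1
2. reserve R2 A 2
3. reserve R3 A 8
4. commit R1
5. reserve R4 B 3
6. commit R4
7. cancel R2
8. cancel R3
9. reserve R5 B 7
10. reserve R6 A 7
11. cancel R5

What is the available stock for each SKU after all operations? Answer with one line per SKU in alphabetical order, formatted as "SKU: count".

Answer: A: 34
B: 31
C: 22

Derivation:
Step 1: reserve R1 C 1 -> on_hand[A=41 B=34 C=23] avail[A=41 B=34 C=22] open={R1}
Step 2: reserve R2 A 2 -> on_hand[A=41 B=34 C=23] avail[A=39 B=34 C=22] open={R1,R2}
Step 3: reserve R3 A 8 -> on_hand[A=41 B=34 C=23] avail[A=31 B=34 C=22] open={R1,R2,R3}
Step 4: commit R1 -> on_hand[A=41 B=34 C=22] avail[A=31 B=34 C=22] open={R2,R3}
Step 5: reserve R4 B 3 -> on_hand[A=41 B=34 C=22] avail[A=31 B=31 C=22] open={R2,R3,R4}
Step 6: commit R4 -> on_hand[A=41 B=31 C=22] avail[A=31 B=31 C=22] open={R2,R3}
Step 7: cancel R2 -> on_hand[A=41 B=31 C=22] avail[A=33 B=31 C=22] open={R3}
Step 8: cancel R3 -> on_hand[A=41 B=31 C=22] avail[A=41 B=31 C=22] open={}
Step 9: reserve R5 B 7 -> on_hand[A=41 B=31 C=22] avail[A=41 B=24 C=22] open={R5}
Step 10: reserve R6 A 7 -> on_hand[A=41 B=31 C=22] avail[A=34 B=24 C=22] open={R5,R6}
Step 11: cancel R5 -> on_hand[A=41 B=31 C=22] avail[A=34 B=31 C=22] open={R6}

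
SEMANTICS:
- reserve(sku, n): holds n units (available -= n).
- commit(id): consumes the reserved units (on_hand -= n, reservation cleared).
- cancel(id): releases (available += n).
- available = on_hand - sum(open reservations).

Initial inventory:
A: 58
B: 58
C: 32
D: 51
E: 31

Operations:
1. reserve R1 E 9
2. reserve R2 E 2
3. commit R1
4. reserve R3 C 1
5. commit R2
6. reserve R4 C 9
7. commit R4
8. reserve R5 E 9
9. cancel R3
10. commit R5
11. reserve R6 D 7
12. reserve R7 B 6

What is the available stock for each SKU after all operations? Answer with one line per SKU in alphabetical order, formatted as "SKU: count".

Answer: A: 58
B: 52
C: 23
D: 44
E: 11

Derivation:
Step 1: reserve R1 E 9 -> on_hand[A=58 B=58 C=32 D=51 E=31] avail[A=58 B=58 C=32 D=51 E=22] open={R1}
Step 2: reserve R2 E 2 -> on_hand[A=58 B=58 C=32 D=51 E=31] avail[A=58 B=58 C=32 D=51 E=20] open={R1,R2}
Step 3: commit R1 -> on_hand[A=58 B=58 C=32 D=51 E=22] avail[A=58 B=58 C=32 D=51 E=20] open={R2}
Step 4: reserve R3 C 1 -> on_hand[A=58 B=58 C=32 D=51 E=22] avail[A=58 B=58 C=31 D=51 E=20] open={R2,R3}
Step 5: commit R2 -> on_hand[A=58 B=58 C=32 D=51 E=20] avail[A=58 B=58 C=31 D=51 E=20] open={R3}
Step 6: reserve R4 C 9 -> on_hand[A=58 B=58 C=32 D=51 E=20] avail[A=58 B=58 C=22 D=51 E=20] open={R3,R4}
Step 7: commit R4 -> on_hand[A=58 B=58 C=23 D=51 E=20] avail[A=58 B=58 C=22 D=51 E=20] open={R3}
Step 8: reserve R5 E 9 -> on_hand[A=58 B=58 C=23 D=51 E=20] avail[A=58 B=58 C=22 D=51 E=11] open={R3,R5}
Step 9: cancel R3 -> on_hand[A=58 B=58 C=23 D=51 E=20] avail[A=58 B=58 C=23 D=51 E=11] open={R5}
Step 10: commit R5 -> on_hand[A=58 B=58 C=23 D=51 E=11] avail[A=58 B=58 C=23 D=51 E=11] open={}
Step 11: reserve R6 D 7 -> on_hand[A=58 B=58 C=23 D=51 E=11] avail[A=58 B=58 C=23 D=44 E=11] open={R6}
Step 12: reserve R7 B 6 -> on_hand[A=58 B=58 C=23 D=51 E=11] avail[A=58 B=52 C=23 D=44 E=11] open={R6,R7}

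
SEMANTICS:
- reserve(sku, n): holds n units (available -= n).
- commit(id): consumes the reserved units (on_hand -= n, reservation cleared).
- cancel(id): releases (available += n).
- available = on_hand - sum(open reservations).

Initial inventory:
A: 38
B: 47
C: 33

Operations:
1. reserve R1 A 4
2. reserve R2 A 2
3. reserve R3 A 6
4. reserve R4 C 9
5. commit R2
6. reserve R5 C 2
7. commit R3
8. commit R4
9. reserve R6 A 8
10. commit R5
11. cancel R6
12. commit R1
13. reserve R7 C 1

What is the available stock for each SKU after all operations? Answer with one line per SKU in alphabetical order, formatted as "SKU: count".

Answer: A: 26
B: 47
C: 21

Derivation:
Step 1: reserve R1 A 4 -> on_hand[A=38 B=47 C=33] avail[A=34 B=47 C=33] open={R1}
Step 2: reserve R2 A 2 -> on_hand[A=38 B=47 C=33] avail[A=32 B=47 C=33] open={R1,R2}
Step 3: reserve R3 A 6 -> on_hand[A=38 B=47 C=33] avail[A=26 B=47 C=33] open={R1,R2,R3}
Step 4: reserve R4 C 9 -> on_hand[A=38 B=47 C=33] avail[A=26 B=47 C=24] open={R1,R2,R3,R4}
Step 5: commit R2 -> on_hand[A=36 B=47 C=33] avail[A=26 B=47 C=24] open={R1,R3,R4}
Step 6: reserve R5 C 2 -> on_hand[A=36 B=47 C=33] avail[A=26 B=47 C=22] open={R1,R3,R4,R5}
Step 7: commit R3 -> on_hand[A=30 B=47 C=33] avail[A=26 B=47 C=22] open={R1,R4,R5}
Step 8: commit R4 -> on_hand[A=30 B=47 C=24] avail[A=26 B=47 C=22] open={R1,R5}
Step 9: reserve R6 A 8 -> on_hand[A=30 B=47 C=24] avail[A=18 B=47 C=22] open={R1,R5,R6}
Step 10: commit R5 -> on_hand[A=30 B=47 C=22] avail[A=18 B=47 C=22] open={R1,R6}
Step 11: cancel R6 -> on_hand[A=30 B=47 C=22] avail[A=26 B=47 C=22] open={R1}
Step 12: commit R1 -> on_hand[A=26 B=47 C=22] avail[A=26 B=47 C=22] open={}
Step 13: reserve R7 C 1 -> on_hand[A=26 B=47 C=22] avail[A=26 B=47 C=21] open={R7}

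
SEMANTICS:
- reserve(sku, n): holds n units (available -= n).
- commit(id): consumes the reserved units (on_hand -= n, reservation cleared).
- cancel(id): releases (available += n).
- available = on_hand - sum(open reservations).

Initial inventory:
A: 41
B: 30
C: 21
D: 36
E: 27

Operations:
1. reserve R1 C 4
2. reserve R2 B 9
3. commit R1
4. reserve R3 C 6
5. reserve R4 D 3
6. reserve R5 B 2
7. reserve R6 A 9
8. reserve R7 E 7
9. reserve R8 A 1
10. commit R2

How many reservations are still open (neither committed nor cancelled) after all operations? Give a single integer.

Step 1: reserve R1 C 4 -> on_hand[A=41 B=30 C=21 D=36 E=27] avail[A=41 B=30 C=17 D=36 E=27] open={R1}
Step 2: reserve R2 B 9 -> on_hand[A=41 B=30 C=21 D=36 E=27] avail[A=41 B=21 C=17 D=36 E=27] open={R1,R2}
Step 3: commit R1 -> on_hand[A=41 B=30 C=17 D=36 E=27] avail[A=41 B=21 C=17 D=36 E=27] open={R2}
Step 4: reserve R3 C 6 -> on_hand[A=41 B=30 C=17 D=36 E=27] avail[A=41 B=21 C=11 D=36 E=27] open={R2,R3}
Step 5: reserve R4 D 3 -> on_hand[A=41 B=30 C=17 D=36 E=27] avail[A=41 B=21 C=11 D=33 E=27] open={R2,R3,R4}
Step 6: reserve R5 B 2 -> on_hand[A=41 B=30 C=17 D=36 E=27] avail[A=41 B=19 C=11 D=33 E=27] open={R2,R3,R4,R5}
Step 7: reserve R6 A 9 -> on_hand[A=41 B=30 C=17 D=36 E=27] avail[A=32 B=19 C=11 D=33 E=27] open={R2,R3,R4,R5,R6}
Step 8: reserve R7 E 7 -> on_hand[A=41 B=30 C=17 D=36 E=27] avail[A=32 B=19 C=11 D=33 E=20] open={R2,R3,R4,R5,R6,R7}
Step 9: reserve R8 A 1 -> on_hand[A=41 B=30 C=17 D=36 E=27] avail[A=31 B=19 C=11 D=33 E=20] open={R2,R3,R4,R5,R6,R7,R8}
Step 10: commit R2 -> on_hand[A=41 B=21 C=17 D=36 E=27] avail[A=31 B=19 C=11 D=33 E=20] open={R3,R4,R5,R6,R7,R8}
Open reservations: ['R3', 'R4', 'R5', 'R6', 'R7', 'R8'] -> 6

Answer: 6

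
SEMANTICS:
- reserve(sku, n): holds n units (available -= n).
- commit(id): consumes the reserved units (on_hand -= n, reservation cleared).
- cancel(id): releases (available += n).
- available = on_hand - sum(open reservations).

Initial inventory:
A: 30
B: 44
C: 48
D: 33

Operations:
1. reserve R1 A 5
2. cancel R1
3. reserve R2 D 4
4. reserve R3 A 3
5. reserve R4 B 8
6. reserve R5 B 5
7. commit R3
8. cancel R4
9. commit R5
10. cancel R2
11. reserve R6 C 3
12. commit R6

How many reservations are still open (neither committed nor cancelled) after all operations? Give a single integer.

Step 1: reserve R1 A 5 -> on_hand[A=30 B=44 C=48 D=33] avail[A=25 B=44 C=48 D=33] open={R1}
Step 2: cancel R1 -> on_hand[A=30 B=44 C=48 D=33] avail[A=30 B=44 C=48 D=33] open={}
Step 3: reserve R2 D 4 -> on_hand[A=30 B=44 C=48 D=33] avail[A=30 B=44 C=48 D=29] open={R2}
Step 4: reserve R3 A 3 -> on_hand[A=30 B=44 C=48 D=33] avail[A=27 B=44 C=48 D=29] open={R2,R3}
Step 5: reserve R4 B 8 -> on_hand[A=30 B=44 C=48 D=33] avail[A=27 B=36 C=48 D=29] open={R2,R3,R4}
Step 6: reserve R5 B 5 -> on_hand[A=30 B=44 C=48 D=33] avail[A=27 B=31 C=48 D=29] open={R2,R3,R4,R5}
Step 7: commit R3 -> on_hand[A=27 B=44 C=48 D=33] avail[A=27 B=31 C=48 D=29] open={R2,R4,R5}
Step 8: cancel R4 -> on_hand[A=27 B=44 C=48 D=33] avail[A=27 B=39 C=48 D=29] open={R2,R5}
Step 9: commit R5 -> on_hand[A=27 B=39 C=48 D=33] avail[A=27 B=39 C=48 D=29] open={R2}
Step 10: cancel R2 -> on_hand[A=27 B=39 C=48 D=33] avail[A=27 B=39 C=48 D=33] open={}
Step 11: reserve R6 C 3 -> on_hand[A=27 B=39 C=48 D=33] avail[A=27 B=39 C=45 D=33] open={R6}
Step 12: commit R6 -> on_hand[A=27 B=39 C=45 D=33] avail[A=27 B=39 C=45 D=33] open={}
Open reservations: [] -> 0

Answer: 0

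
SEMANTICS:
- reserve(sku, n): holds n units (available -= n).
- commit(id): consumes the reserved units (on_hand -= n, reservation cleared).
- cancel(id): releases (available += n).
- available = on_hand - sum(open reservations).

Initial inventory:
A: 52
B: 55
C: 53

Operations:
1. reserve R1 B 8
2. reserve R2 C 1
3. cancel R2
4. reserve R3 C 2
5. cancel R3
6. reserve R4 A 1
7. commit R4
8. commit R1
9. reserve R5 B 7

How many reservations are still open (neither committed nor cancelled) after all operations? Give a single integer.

Answer: 1

Derivation:
Step 1: reserve R1 B 8 -> on_hand[A=52 B=55 C=53] avail[A=52 B=47 C=53] open={R1}
Step 2: reserve R2 C 1 -> on_hand[A=52 B=55 C=53] avail[A=52 B=47 C=52] open={R1,R2}
Step 3: cancel R2 -> on_hand[A=52 B=55 C=53] avail[A=52 B=47 C=53] open={R1}
Step 4: reserve R3 C 2 -> on_hand[A=52 B=55 C=53] avail[A=52 B=47 C=51] open={R1,R3}
Step 5: cancel R3 -> on_hand[A=52 B=55 C=53] avail[A=52 B=47 C=53] open={R1}
Step 6: reserve R4 A 1 -> on_hand[A=52 B=55 C=53] avail[A=51 B=47 C=53] open={R1,R4}
Step 7: commit R4 -> on_hand[A=51 B=55 C=53] avail[A=51 B=47 C=53] open={R1}
Step 8: commit R1 -> on_hand[A=51 B=47 C=53] avail[A=51 B=47 C=53] open={}
Step 9: reserve R5 B 7 -> on_hand[A=51 B=47 C=53] avail[A=51 B=40 C=53] open={R5}
Open reservations: ['R5'] -> 1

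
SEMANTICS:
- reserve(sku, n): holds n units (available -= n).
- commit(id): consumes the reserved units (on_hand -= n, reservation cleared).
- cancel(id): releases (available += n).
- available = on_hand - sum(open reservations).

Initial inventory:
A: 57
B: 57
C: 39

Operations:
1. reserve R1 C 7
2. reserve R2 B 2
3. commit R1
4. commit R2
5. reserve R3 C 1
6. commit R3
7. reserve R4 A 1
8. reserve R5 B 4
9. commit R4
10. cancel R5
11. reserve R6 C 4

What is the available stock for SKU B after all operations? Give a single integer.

Answer: 55

Derivation:
Step 1: reserve R1 C 7 -> on_hand[A=57 B=57 C=39] avail[A=57 B=57 C=32] open={R1}
Step 2: reserve R2 B 2 -> on_hand[A=57 B=57 C=39] avail[A=57 B=55 C=32] open={R1,R2}
Step 3: commit R1 -> on_hand[A=57 B=57 C=32] avail[A=57 B=55 C=32] open={R2}
Step 4: commit R2 -> on_hand[A=57 B=55 C=32] avail[A=57 B=55 C=32] open={}
Step 5: reserve R3 C 1 -> on_hand[A=57 B=55 C=32] avail[A=57 B=55 C=31] open={R3}
Step 6: commit R3 -> on_hand[A=57 B=55 C=31] avail[A=57 B=55 C=31] open={}
Step 7: reserve R4 A 1 -> on_hand[A=57 B=55 C=31] avail[A=56 B=55 C=31] open={R4}
Step 8: reserve R5 B 4 -> on_hand[A=57 B=55 C=31] avail[A=56 B=51 C=31] open={R4,R5}
Step 9: commit R4 -> on_hand[A=56 B=55 C=31] avail[A=56 B=51 C=31] open={R5}
Step 10: cancel R5 -> on_hand[A=56 B=55 C=31] avail[A=56 B=55 C=31] open={}
Step 11: reserve R6 C 4 -> on_hand[A=56 B=55 C=31] avail[A=56 B=55 C=27] open={R6}
Final available[B] = 55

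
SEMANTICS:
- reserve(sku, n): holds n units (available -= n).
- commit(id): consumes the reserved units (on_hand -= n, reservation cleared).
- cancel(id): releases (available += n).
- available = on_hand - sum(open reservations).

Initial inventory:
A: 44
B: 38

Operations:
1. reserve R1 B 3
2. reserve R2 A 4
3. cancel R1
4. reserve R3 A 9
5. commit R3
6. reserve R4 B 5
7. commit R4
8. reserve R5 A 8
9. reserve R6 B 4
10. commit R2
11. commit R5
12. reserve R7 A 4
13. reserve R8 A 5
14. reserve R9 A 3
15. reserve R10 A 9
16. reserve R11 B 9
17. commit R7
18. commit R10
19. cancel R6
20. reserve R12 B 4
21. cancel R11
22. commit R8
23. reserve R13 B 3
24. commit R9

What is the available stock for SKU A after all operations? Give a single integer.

Answer: 2

Derivation:
Step 1: reserve R1 B 3 -> on_hand[A=44 B=38] avail[A=44 B=35] open={R1}
Step 2: reserve R2 A 4 -> on_hand[A=44 B=38] avail[A=40 B=35] open={R1,R2}
Step 3: cancel R1 -> on_hand[A=44 B=38] avail[A=40 B=38] open={R2}
Step 4: reserve R3 A 9 -> on_hand[A=44 B=38] avail[A=31 B=38] open={R2,R3}
Step 5: commit R3 -> on_hand[A=35 B=38] avail[A=31 B=38] open={R2}
Step 6: reserve R4 B 5 -> on_hand[A=35 B=38] avail[A=31 B=33] open={R2,R4}
Step 7: commit R4 -> on_hand[A=35 B=33] avail[A=31 B=33] open={R2}
Step 8: reserve R5 A 8 -> on_hand[A=35 B=33] avail[A=23 B=33] open={R2,R5}
Step 9: reserve R6 B 4 -> on_hand[A=35 B=33] avail[A=23 B=29] open={R2,R5,R6}
Step 10: commit R2 -> on_hand[A=31 B=33] avail[A=23 B=29] open={R5,R6}
Step 11: commit R5 -> on_hand[A=23 B=33] avail[A=23 B=29] open={R6}
Step 12: reserve R7 A 4 -> on_hand[A=23 B=33] avail[A=19 B=29] open={R6,R7}
Step 13: reserve R8 A 5 -> on_hand[A=23 B=33] avail[A=14 B=29] open={R6,R7,R8}
Step 14: reserve R9 A 3 -> on_hand[A=23 B=33] avail[A=11 B=29] open={R6,R7,R8,R9}
Step 15: reserve R10 A 9 -> on_hand[A=23 B=33] avail[A=2 B=29] open={R10,R6,R7,R8,R9}
Step 16: reserve R11 B 9 -> on_hand[A=23 B=33] avail[A=2 B=20] open={R10,R11,R6,R7,R8,R9}
Step 17: commit R7 -> on_hand[A=19 B=33] avail[A=2 B=20] open={R10,R11,R6,R8,R9}
Step 18: commit R10 -> on_hand[A=10 B=33] avail[A=2 B=20] open={R11,R6,R8,R9}
Step 19: cancel R6 -> on_hand[A=10 B=33] avail[A=2 B=24] open={R11,R8,R9}
Step 20: reserve R12 B 4 -> on_hand[A=10 B=33] avail[A=2 B=20] open={R11,R12,R8,R9}
Step 21: cancel R11 -> on_hand[A=10 B=33] avail[A=2 B=29] open={R12,R8,R9}
Step 22: commit R8 -> on_hand[A=5 B=33] avail[A=2 B=29] open={R12,R9}
Step 23: reserve R13 B 3 -> on_hand[A=5 B=33] avail[A=2 B=26] open={R12,R13,R9}
Step 24: commit R9 -> on_hand[A=2 B=33] avail[A=2 B=26] open={R12,R13}
Final available[A] = 2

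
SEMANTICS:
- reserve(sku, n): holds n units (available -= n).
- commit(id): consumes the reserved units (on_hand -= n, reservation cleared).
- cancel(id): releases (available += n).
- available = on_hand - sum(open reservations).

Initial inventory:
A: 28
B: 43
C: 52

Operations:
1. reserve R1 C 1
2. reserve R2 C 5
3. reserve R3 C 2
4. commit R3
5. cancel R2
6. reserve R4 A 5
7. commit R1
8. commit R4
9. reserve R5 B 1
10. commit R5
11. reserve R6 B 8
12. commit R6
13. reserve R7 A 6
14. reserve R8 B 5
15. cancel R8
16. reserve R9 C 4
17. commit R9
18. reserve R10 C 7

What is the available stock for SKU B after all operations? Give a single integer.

Answer: 34

Derivation:
Step 1: reserve R1 C 1 -> on_hand[A=28 B=43 C=52] avail[A=28 B=43 C=51] open={R1}
Step 2: reserve R2 C 5 -> on_hand[A=28 B=43 C=52] avail[A=28 B=43 C=46] open={R1,R2}
Step 3: reserve R3 C 2 -> on_hand[A=28 B=43 C=52] avail[A=28 B=43 C=44] open={R1,R2,R3}
Step 4: commit R3 -> on_hand[A=28 B=43 C=50] avail[A=28 B=43 C=44] open={R1,R2}
Step 5: cancel R2 -> on_hand[A=28 B=43 C=50] avail[A=28 B=43 C=49] open={R1}
Step 6: reserve R4 A 5 -> on_hand[A=28 B=43 C=50] avail[A=23 B=43 C=49] open={R1,R4}
Step 7: commit R1 -> on_hand[A=28 B=43 C=49] avail[A=23 B=43 C=49] open={R4}
Step 8: commit R4 -> on_hand[A=23 B=43 C=49] avail[A=23 B=43 C=49] open={}
Step 9: reserve R5 B 1 -> on_hand[A=23 B=43 C=49] avail[A=23 B=42 C=49] open={R5}
Step 10: commit R5 -> on_hand[A=23 B=42 C=49] avail[A=23 B=42 C=49] open={}
Step 11: reserve R6 B 8 -> on_hand[A=23 B=42 C=49] avail[A=23 B=34 C=49] open={R6}
Step 12: commit R6 -> on_hand[A=23 B=34 C=49] avail[A=23 B=34 C=49] open={}
Step 13: reserve R7 A 6 -> on_hand[A=23 B=34 C=49] avail[A=17 B=34 C=49] open={R7}
Step 14: reserve R8 B 5 -> on_hand[A=23 B=34 C=49] avail[A=17 B=29 C=49] open={R7,R8}
Step 15: cancel R8 -> on_hand[A=23 B=34 C=49] avail[A=17 B=34 C=49] open={R7}
Step 16: reserve R9 C 4 -> on_hand[A=23 B=34 C=49] avail[A=17 B=34 C=45] open={R7,R9}
Step 17: commit R9 -> on_hand[A=23 B=34 C=45] avail[A=17 B=34 C=45] open={R7}
Step 18: reserve R10 C 7 -> on_hand[A=23 B=34 C=45] avail[A=17 B=34 C=38] open={R10,R7}
Final available[B] = 34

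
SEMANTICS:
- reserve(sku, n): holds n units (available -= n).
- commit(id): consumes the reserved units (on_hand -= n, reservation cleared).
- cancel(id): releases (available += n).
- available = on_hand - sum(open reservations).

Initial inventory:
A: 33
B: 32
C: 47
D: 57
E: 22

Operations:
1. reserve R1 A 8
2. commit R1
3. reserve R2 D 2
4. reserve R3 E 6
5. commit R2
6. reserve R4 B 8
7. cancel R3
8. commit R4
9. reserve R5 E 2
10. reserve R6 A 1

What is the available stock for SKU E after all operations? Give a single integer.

Answer: 20

Derivation:
Step 1: reserve R1 A 8 -> on_hand[A=33 B=32 C=47 D=57 E=22] avail[A=25 B=32 C=47 D=57 E=22] open={R1}
Step 2: commit R1 -> on_hand[A=25 B=32 C=47 D=57 E=22] avail[A=25 B=32 C=47 D=57 E=22] open={}
Step 3: reserve R2 D 2 -> on_hand[A=25 B=32 C=47 D=57 E=22] avail[A=25 B=32 C=47 D=55 E=22] open={R2}
Step 4: reserve R3 E 6 -> on_hand[A=25 B=32 C=47 D=57 E=22] avail[A=25 B=32 C=47 D=55 E=16] open={R2,R3}
Step 5: commit R2 -> on_hand[A=25 B=32 C=47 D=55 E=22] avail[A=25 B=32 C=47 D=55 E=16] open={R3}
Step 6: reserve R4 B 8 -> on_hand[A=25 B=32 C=47 D=55 E=22] avail[A=25 B=24 C=47 D=55 E=16] open={R3,R4}
Step 7: cancel R3 -> on_hand[A=25 B=32 C=47 D=55 E=22] avail[A=25 B=24 C=47 D=55 E=22] open={R4}
Step 8: commit R4 -> on_hand[A=25 B=24 C=47 D=55 E=22] avail[A=25 B=24 C=47 D=55 E=22] open={}
Step 9: reserve R5 E 2 -> on_hand[A=25 B=24 C=47 D=55 E=22] avail[A=25 B=24 C=47 D=55 E=20] open={R5}
Step 10: reserve R6 A 1 -> on_hand[A=25 B=24 C=47 D=55 E=22] avail[A=24 B=24 C=47 D=55 E=20] open={R5,R6}
Final available[E] = 20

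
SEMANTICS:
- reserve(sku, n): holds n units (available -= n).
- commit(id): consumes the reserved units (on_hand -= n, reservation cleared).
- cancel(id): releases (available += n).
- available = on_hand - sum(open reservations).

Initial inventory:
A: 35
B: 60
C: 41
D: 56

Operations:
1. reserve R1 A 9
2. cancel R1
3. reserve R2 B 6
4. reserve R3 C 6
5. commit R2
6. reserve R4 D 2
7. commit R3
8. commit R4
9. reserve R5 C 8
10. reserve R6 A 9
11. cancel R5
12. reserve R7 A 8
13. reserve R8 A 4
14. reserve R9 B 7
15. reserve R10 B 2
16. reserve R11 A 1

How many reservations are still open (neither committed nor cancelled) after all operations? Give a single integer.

Step 1: reserve R1 A 9 -> on_hand[A=35 B=60 C=41 D=56] avail[A=26 B=60 C=41 D=56] open={R1}
Step 2: cancel R1 -> on_hand[A=35 B=60 C=41 D=56] avail[A=35 B=60 C=41 D=56] open={}
Step 3: reserve R2 B 6 -> on_hand[A=35 B=60 C=41 D=56] avail[A=35 B=54 C=41 D=56] open={R2}
Step 4: reserve R3 C 6 -> on_hand[A=35 B=60 C=41 D=56] avail[A=35 B=54 C=35 D=56] open={R2,R3}
Step 5: commit R2 -> on_hand[A=35 B=54 C=41 D=56] avail[A=35 B=54 C=35 D=56] open={R3}
Step 6: reserve R4 D 2 -> on_hand[A=35 B=54 C=41 D=56] avail[A=35 B=54 C=35 D=54] open={R3,R4}
Step 7: commit R3 -> on_hand[A=35 B=54 C=35 D=56] avail[A=35 B=54 C=35 D=54] open={R4}
Step 8: commit R4 -> on_hand[A=35 B=54 C=35 D=54] avail[A=35 B=54 C=35 D=54] open={}
Step 9: reserve R5 C 8 -> on_hand[A=35 B=54 C=35 D=54] avail[A=35 B=54 C=27 D=54] open={R5}
Step 10: reserve R6 A 9 -> on_hand[A=35 B=54 C=35 D=54] avail[A=26 B=54 C=27 D=54] open={R5,R6}
Step 11: cancel R5 -> on_hand[A=35 B=54 C=35 D=54] avail[A=26 B=54 C=35 D=54] open={R6}
Step 12: reserve R7 A 8 -> on_hand[A=35 B=54 C=35 D=54] avail[A=18 B=54 C=35 D=54] open={R6,R7}
Step 13: reserve R8 A 4 -> on_hand[A=35 B=54 C=35 D=54] avail[A=14 B=54 C=35 D=54] open={R6,R7,R8}
Step 14: reserve R9 B 7 -> on_hand[A=35 B=54 C=35 D=54] avail[A=14 B=47 C=35 D=54] open={R6,R7,R8,R9}
Step 15: reserve R10 B 2 -> on_hand[A=35 B=54 C=35 D=54] avail[A=14 B=45 C=35 D=54] open={R10,R6,R7,R8,R9}
Step 16: reserve R11 A 1 -> on_hand[A=35 B=54 C=35 D=54] avail[A=13 B=45 C=35 D=54] open={R10,R11,R6,R7,R8,R9}
Open reservations: ['R10', 'R11', 'R6', 'R7', 'R8', 'R9'] -> 6

Answer: 6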